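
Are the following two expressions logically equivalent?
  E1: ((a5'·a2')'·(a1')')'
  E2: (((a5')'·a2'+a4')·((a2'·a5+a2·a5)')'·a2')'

No

E1: ((a5'·a2')'·(a1')')'
    = a5'·a2'+a1'   (De Morgan)
E2: (((a5')'·a2'+a4')·((a2'·a5+a2·a5)')'·a2')'
    = (((a5')'·a2'+a4')·(a5')'·a2')'   (distribution)
    = ((a5')'·a2')'   (absorption)
    = a5'+a2   (De Morgan)
These differ: at a1=1, a2=1, a4=0, a5=1, E1 = 0 but E2 = 1.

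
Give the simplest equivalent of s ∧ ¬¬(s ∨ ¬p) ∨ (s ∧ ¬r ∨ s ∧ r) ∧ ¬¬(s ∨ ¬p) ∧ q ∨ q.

s ∨ q

s ∧ ¬¬(s ∨ ¬p) ∨ (s ∧ ¬r ∨ s ∧ r) ∧ ¬¬(s ∨ ¬p) ∧ q ∨ q
= s ∧ ¬¬(s ∨ ¬p) ∨ s ∧ ¬¬(s ∨ ¬p) ∧ q ∨ q   [distribution]
= s ∧ ¬¬(s ∨ ¬p) ∨ q   [absorption]
= s ∧ (s ∨ ¬p) ∨ q   [double negation]
= s ∨ q   [absorption]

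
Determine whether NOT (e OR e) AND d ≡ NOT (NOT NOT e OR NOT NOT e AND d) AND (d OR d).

Yes

E1: NOT (e OR e) AND d
    = NOT e AND d
E2: NOT (NOT NOT e OR NOT NOT e AND d) AND (d OR d)
    = NOT (e OR NOT NOT e AND d) AND (d OR d)
    = NOT (e OR NOT NOT e AND d) AND d
    = NOT (e OR e AND d) AND d
    = NOT e AND d
Both reduce to NOT e AND d, so they are equivalent.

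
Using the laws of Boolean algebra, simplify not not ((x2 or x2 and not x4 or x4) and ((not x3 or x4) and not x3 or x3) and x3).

not not ((x2 or x2 and not x4 or x4) and ((not x3 or x4) and not x3 or x3) and x3)
= not not ((x2 or x4) and ((not x3 or x4) and not x3 or x3) and x3)   — absorption
= not not ((x2 or x4) and (not x3 or x3) and x3)   — absorption
= (x2 or x4) and (not x3 or x3) and x3   — double negation
= (x2 or x4) and x3   — complement / identity

(x2 or x4) and x3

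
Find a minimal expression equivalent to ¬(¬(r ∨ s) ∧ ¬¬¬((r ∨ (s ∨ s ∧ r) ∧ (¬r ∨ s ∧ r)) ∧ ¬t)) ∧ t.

¬(¬(r ∨ s) ∧ ¬¬¬((r ∨ (s ∨ s ∧ r) ∧ (¬r ∨ s ∧ r)) ∧ ¬t)) ∧ t
= ¬(¬(r ∨ s) ∧ ¬¬¬((r ∨ s ∧ r ∨ s ∧ ¬r) ∧ ¬t)) ∧ t   (distribution)
= (r ∨ s ∨ ¬¬((r ∨ s ∧ r ∨ s ∧ ¬r) ∧ ¬t)) ∧ t   (De Morgan)
= (r ∨ s ∨ (r ∨ s ∧ r ∨ s ∧ ¬r) ∧ ¬t) ∧ t   (double negation)
= (r ∨ s ∨ (r ∨ s) ∧ ¬t) ∧ t   (distribution)
= (r ∨ s) ∧ t   (absorption)

(r ∨ s) ∧ t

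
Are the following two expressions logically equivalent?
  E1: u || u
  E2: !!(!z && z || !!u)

Yes

E1: u || u
    = u
E2: !!(!z && z || !!u)
    = !!!!u
    = !!u
    = u
Both reduce to u, so they are equivalent.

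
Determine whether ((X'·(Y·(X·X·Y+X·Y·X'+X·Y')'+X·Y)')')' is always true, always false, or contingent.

((X'·(Y·(X·X·Y+X·Y·X'+X·Y')'+X·Y)')')'
= ((X'·(Y·(X·Y+X·Y')'+X·Y)')')'   (distribution)
= X'·(Y·(X·Y+X·Y')'+X·Y)'   (double negation)
= X'·(Y·X'+X·Y)'   (distribution)
= X'·Y'   (distribution)
This depends on X, Y, so it is not a constant.

contingent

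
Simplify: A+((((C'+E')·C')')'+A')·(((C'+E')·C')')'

A+C'

A+((((C'+E')·C')')'+A')·(((C'+E')·C')')'
= A+(((C'+E')·C')')'
= A+((C')')'
= A+C'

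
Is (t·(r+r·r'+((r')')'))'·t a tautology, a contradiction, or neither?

(t·(r+r·r'+((r')')'))'·t
= (t·(r+r·r'+r'))'·t   (double negation)
= (t·(r+r'))'·t   (complement / identity)
= t'·t   (complement / identity)
= 0   (complement)

contradiction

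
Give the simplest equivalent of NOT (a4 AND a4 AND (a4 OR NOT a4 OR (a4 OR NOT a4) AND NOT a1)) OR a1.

NOT a4 OR a1

NOT (a4 AND a4 AND (a4 OR NOT a4 OR (a4 OR NOT a4) AND NOT a1)) OR a1
= NOT (a4 AND a4 AND (a4 OR NOT a4)) OR a1   [absorption]
= NOT (a4 AND a4) OR a1   [complement / identity]
= NOT a4 OR a1   [idempotence]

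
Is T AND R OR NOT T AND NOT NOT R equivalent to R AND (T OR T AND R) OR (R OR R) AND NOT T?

E1: T AND R OR NOT T AND NOT NOT R
    = T AND R OR NOT T AND R
    = R
E2: R AND (T OR T AND R) OR (R OR R) AND NOT T
    = R AND (T OR T AND R) OR R AND NOT T
    = R AND T OR R AND NOT T
    = R
Both reduce to R, so they are equivalent.

Yes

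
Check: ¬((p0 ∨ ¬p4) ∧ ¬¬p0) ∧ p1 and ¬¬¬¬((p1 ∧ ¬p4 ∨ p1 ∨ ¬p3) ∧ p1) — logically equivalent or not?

No

E1: ¬((p0 ∨ ¬p4) ∧ ¬¬p0) ∧ p1
    = ¬((p0 ∨ ¬p4) ∧ p0) ∧ p1   — double negation
    = ¬p0 ∧ p1   — absorption
E2: ¬¬¬¬((p1 ∧ ¬p4 ∨ p1 ∨ ¬p3) ∧ p1)
    = ¬¬((p1 ∧ ¬p4 ∨ p1 ∨ ¬p3) ∧ p1)   — double negation
    = ¬¬((p1 ∨ ¬p3) ∧ p1)   — absorption
    = ¬¬p1   — absorption
    = p1   — double negation
These differ: at p0=1, p1=1, p3=0, p4=0, E1 = 0 but E2 = 1.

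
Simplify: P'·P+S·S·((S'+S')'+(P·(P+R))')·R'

S·R'

P'·P+S·S·((S'+S')'+(P·(P+R))')·R'
= S·S·((S'+S')'+(P·(P+R))')·R'
= S·S·((S'+S')'+P')·R'
= S·S·(S·S+P')·R'
= S·S·R'
= S·R'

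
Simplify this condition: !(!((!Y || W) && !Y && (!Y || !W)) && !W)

!Y || W

!(!((!Y || W) && !Y && (!Y || !W)) && !W)
= !(!((!Y || W) && !Y) && !W)
= (!Y || W) && !Y || W
= !Y || W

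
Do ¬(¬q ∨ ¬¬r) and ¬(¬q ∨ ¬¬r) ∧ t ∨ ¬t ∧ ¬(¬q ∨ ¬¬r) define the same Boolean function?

Yes

E1: ¬(¬q ∨ ¬¬r)
    = q ∧ ¬r   [De Morgan]
E2: ¬(¬q ∨ ¬¬r) ∧ t ∨ ¬t ∧ ¬(¬q ∨ ¬¬r)
    = ¬(¬q ∨ ¬¬r)   [distribution]
    = q ∧ ¬r   [De Morgan]
Both reduce to q ∧ ¬r, so they are equivalent.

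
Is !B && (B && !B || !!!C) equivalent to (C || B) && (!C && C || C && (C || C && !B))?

E1: !B && (B && !B || !!!C)
    = !B && (B && !B || !C)   [double negation]
    = !B && !C   [complement / identity]
E2: (C || B) && (!C && C || C && (C || C && !B))
    = (C || B) && (!C && C || C && C)   [absorption]
    = (C || B) && C   [distribution]
    = C   [absorption]
These differ: at B=0, C=1, E1 = 0 but E2 = 1.

No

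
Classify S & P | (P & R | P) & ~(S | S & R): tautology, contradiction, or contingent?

contingent

S & P | (P & R | P) & ~(S | S & R)
= S & P | (P & R | P) & ~S
= S & P | P & ~S
= P
This depends on P, so it is not a constant.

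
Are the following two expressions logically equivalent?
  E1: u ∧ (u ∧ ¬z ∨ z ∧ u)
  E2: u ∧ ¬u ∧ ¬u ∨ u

Yes

E1: u ∧ (u ∧ ¬z ∨ z ∧ u)
    = u ∧ u   [distribution]
    = u   [idempotence]
E2: u ∧ ¬u ∧ ¬u ∨ u
    = u ∧ ¬u ∨ u   [idempotence]
    = u   [complement / identity]
Both reduce to u, so they are equivalent.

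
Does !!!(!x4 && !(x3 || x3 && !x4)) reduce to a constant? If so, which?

no

!!!(!x4 && !(x3 || x3 && !x4))
= !!!(!x4 && !x3)
= !(!x4 && !x3)
= x4 || x3
This depends on x3, x4, so it is not a constant.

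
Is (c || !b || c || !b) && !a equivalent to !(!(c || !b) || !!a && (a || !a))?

Yes

E1: (c || !b || c || !b) && !a
    = (c || !b) && !a
E2: !(!(c || !b) || !!a && (a || !a))
    = !(!(c || !b) || !!a)
    = (c || !b) && !a
Both reduce to (c || !b) && !a, so they are equivalent.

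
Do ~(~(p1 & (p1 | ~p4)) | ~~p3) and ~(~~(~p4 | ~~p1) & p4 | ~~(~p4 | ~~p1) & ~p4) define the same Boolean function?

E1: ~(~(p1 & (p1 | ~p4)) | ~~p3)
    = ~(~p1 | ~~p3)   [absorption]
    = p1 & ~p3   [De Morgan]
E2: ~(~~(~p4 | ~~p1) & p4 | ~~(~p4 | ~~p1) & ~p4)
    = ~~~(~p4 | ~~p1)   [distribution]
    = ~~(p4 & ~p1)   [De Morgan]
    = p4 & ~p1   [double negation]
These differ: at p1=0, p3=0, p4=1, E1 = 0 but E2 = 1.

No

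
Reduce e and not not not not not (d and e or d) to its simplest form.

e and not d

e and not not not not not (d and e or d)
= e and not not not (d and e or d)   — double negation
= e and not not not d   — absorption
= e and not d   — double negation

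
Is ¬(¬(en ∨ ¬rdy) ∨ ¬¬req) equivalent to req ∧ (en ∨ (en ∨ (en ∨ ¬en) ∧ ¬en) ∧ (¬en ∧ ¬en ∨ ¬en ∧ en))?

No

E1: ¬(¬(en ∨ ¬rdy) ∨ ¬¬req)
    = (en ∨ ¬rdy) ∧ ¬req   (De Morgan)
E2: req ∧ (en ∨ (en ∨ (en ∨ ¬en) ∧ ¬en) ∧ (¬en ∧ ¬en ∨ ¬en ∧ en))
    = req ∧ (en ∨ (en ∨ ¬en) ∧ (¬en ∧ ¬en ∨ ¬en ∧ en))   (complement / identity)
    = req ∧ (en ∨ (en ∨ ¬en) ∧ ¬en)   (distribution)
    = req ∧ (en ∨ ¬en)   (complement / identity)
    = req   (complement / identity)
These differ: at en=0, rdy=0, req=0, E1 = 1 but E2 = 0.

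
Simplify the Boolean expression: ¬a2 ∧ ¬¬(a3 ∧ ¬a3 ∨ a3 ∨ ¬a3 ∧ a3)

¬a2 ∧ ¬¬(a3 ∧ ¬a3 ∨ a3 ∨ ¬a3 ∧ a3)
= ¬a2 ∧ ¬¬(a3 ∨ ¬a3 ∧ a3)   — complement / identity
= ¬a2 ∧ (a3 ∨ ¬a3 ∧ a3)   — double negation
= ¬a2 ∧ a3   — complement / identity

¬a2 ∧ a3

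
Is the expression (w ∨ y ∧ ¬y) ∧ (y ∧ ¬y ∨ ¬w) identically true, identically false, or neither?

(w ∨ y ∧ ¬y) ∧ (y ∧ ¬y ∨ ¬w)
= w ∧ ¬w ∨ y ∧ ¬y   (distribution)
= y ∧ ¬y   (complement / identity)
= False   (complement)

identically false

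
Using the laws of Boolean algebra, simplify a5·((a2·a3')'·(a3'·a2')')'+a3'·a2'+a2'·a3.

a5·((a2·a3')'·(a3'·a2')')'+a3'·a2'+a2'·a3
= a5·(a2·a3'+a3'·a2')+a3'·a2'+a2'·a3   [De Morgan]
= a5·(a2·a3'+a3'·a2')+a2'   [distribution]
= a5·a3'+a2'   [distribution]

a5·a3'+a2'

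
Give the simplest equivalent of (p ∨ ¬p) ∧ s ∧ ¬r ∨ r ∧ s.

s

(p ∨ ¬p) ∧ s ∧ ¬r ∨ r ∧ s
= s ∧ ¬r ∨ r ∧ s
= s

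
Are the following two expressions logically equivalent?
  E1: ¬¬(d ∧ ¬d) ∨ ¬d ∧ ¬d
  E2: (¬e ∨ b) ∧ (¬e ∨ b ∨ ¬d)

No

E1: ¬¬(d ∧ ¬d) ∨ ¬d ∧ ¬d
    = d ∧ ¬d ∨ ¬d ∧ ¬d   (double negation)
    = ¬d   (distribution)
E2: (¬e ∨ b) ∧ (¬e ∨ b ∨ ¬d)
    = ¬e ∨ b   (absorption)
These differ: at b=0, d=1, e=0, E1 = 0 but E2 = 1.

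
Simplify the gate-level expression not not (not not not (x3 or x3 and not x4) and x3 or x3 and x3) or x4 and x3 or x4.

x3 or x4

not not (not not not (x3 or x3 and not x4) and x3 or x3 and x3) or x4 and x3 or x4
= not not not (x3 or x3 and not x4) and x3 or x3 and x3 or x4 and x3 or x4   (double negation)
= not not not (x3 or x3 and not x4) and x3 or x3 and x3 or x4   (absorption)
= not (x3 or x3 and not x4) and x3 or x3 and x3 or x4   (double negation)
= not x3 and x3 or x3 and x3 or x4   (absorption)
= x3 or x4   (distribution)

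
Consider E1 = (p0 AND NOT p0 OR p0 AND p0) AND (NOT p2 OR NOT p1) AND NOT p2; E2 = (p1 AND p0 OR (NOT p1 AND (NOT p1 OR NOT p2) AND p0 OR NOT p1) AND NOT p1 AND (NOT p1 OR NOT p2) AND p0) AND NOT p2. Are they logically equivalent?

E1: (p0 AND NOT p0 OR p0 AND p0) AND (NOT p2 OR NOT p1) AND NOT p2
    = (p0 AND NOT p0 OR p0 AND p0) AND NOT p2
    = p0 AND NOT p2
E2: (p1 AND p0 OR (NOT p1 AND (NOT p1 OR NOT p2) AND p0 OR NOT p1) AND NOT p1 AND (NOT p1 OR NOT p2) AND p0) AND NOT p2
    = (p1 AND p0 OR NOT p1 AND (NOT p1 OR NOT p2) AND p0) AND NOT p2
    = (p1 AND p0 OR NOT p1 AND p0) AND NOT p2
    = p0 AND NOT p2
Both reduce to p0 AND NOT p2, so they are equivalent.

Yes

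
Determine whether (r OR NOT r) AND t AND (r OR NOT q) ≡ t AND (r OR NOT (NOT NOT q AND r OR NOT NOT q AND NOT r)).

E1: (r OR NOT r) AND t AND (r OR NOT q)
    = t AND (r OR NOT q)   [complement / identity]
E2: t AND (r OR NOT (NOT NOT q AND r OR NOT NOT q AND NOT r))
    = t AND (r OR NOT NOT NOT q)   [distribution]
    = t AND (r OR NOT q)   [double negation]
Both reduce to t AND (r OR NOT q), so they are equivalent.

Yes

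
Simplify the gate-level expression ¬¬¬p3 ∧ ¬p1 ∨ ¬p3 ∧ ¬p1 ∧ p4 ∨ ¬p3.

¬¬¬p3 ∧ ¬p1 ∨ ¬p3 ∧ ¬p1 ∧ p4 ∨ ¬p3
= ¬p3 ∧ ¬p1 ∨ ¬p3 ∧ ¬p1 ∧ p4 ∨ ¬p3
= ¬p3 ∧ ¬p1 ∨ ¬p3
= ¬p3

¬p3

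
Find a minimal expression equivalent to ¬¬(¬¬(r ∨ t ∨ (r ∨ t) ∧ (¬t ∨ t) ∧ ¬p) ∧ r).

r

¬¬(¬¬(r ∨ t ∨ (r ∨ t) ∧ (¬t ∨ t) ∧ ¬p) ∧ r)
= ¬¬(¬¬(r ∨ t ∨ (r ∨ t) ∧ ¬p) ∧ r)   (complement / identity)
= ¬¬(¬¬(r ∨ t) ∧ r)   (absorption)
= ¬¬((r ∨ t) ∧ r)   (double negation)
= (r ∨ t) ∧ r   (double negation)
= r   (absorption)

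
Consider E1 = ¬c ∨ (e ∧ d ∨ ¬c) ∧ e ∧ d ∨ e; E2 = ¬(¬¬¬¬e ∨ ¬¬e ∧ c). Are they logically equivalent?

No

E1: ¬c ∨ (e ∧ d ∨ ¬c) ∧ e ∧ d ∨ e
    = ¬c ∨ e ∧ d ∨ e   (absorption)
    = ¬c ∨ e   (absorption)
E2: ¬(¬¬¬¬e ∨ ¬¬e ∧ c)
    = ¬(¬¬e ∨ ¬¬e ∧ c)   (double negation)
    = ¬¬¬e   (absorption)
    = ¬e   (double negation)
These differ: at c=1, d=0, e=1, E1 = 1 but E2 = 0.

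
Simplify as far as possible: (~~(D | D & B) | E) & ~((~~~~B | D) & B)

(~~(D | D & B) | E) & ~((~~~~B | D) & B)
= (~~(D | D & B) | E) & ~((~~B | D) & B)   — double negation
= (~~(D | D & B) | E) & ~((B | D) & B)   — double negation
= (~~(D | D & B) | E) & ~B   — absorption
= (D | D & B | E) & ~B   — double negation
= (D | E) & ~B   — absorption

(D | E) & ~B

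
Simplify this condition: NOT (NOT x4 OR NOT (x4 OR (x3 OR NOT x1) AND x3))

NOT (NOT x4 OR NOT (x4 OR (x3 OR NOT x1) AND x3))
= NOT (NOT x4 OR NOT (x4 OR x3))
= x4 AND (x4 OR x3)
= x4

x4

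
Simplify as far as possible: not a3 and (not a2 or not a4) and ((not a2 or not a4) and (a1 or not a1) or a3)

not a3 and (not a2 or not a4) and ((not a2 or not a4) and (a1 or not a1) or a3)
= not a3 and (not a2 or not a4) and (not a2 or not a4 or a3)   — complement / identity
= not a3 and (not a2 or not a4)   — absorption

not a3 and (not a2 or not a4)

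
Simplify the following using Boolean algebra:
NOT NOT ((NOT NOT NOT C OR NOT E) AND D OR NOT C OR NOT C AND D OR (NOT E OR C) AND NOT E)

NOT C OR NOT E

NOT NOT ((NOT NOT NOT C OR NOT E) AND D OR NOT C OR NOT C AND D OR (NOT E OR C) AND NOT E)
= NOT NOT ((NOT NOT NOT C OR NOT E) AND D OR NOT C OR NOT C AND D OR NOT E)   [absorption]
= (NOT NOT NOT C OR NOT E) AND D OR NOT C OR NOT C AND D OR NOT E   [double negation]
= (NOT C OR NOT E) AND D OR NOT C OR NOT C AND D OR NOT E   [double negation]
= (NOT C OR NOT E) AND D OR NOT C OR NOT E   [absorption]
= NOT C OR NOT E   [absorption]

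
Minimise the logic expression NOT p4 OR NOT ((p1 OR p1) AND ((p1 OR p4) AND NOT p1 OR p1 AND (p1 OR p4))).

NOT p4 OR NOT p1

NOT p4 OR NOT ((p1 OR p1) AND ((p1 OR p4) AND NOT p1 OR p1 AND (p1 OR p4)))
= NOT p4 OR NOT ((p1 OR p1) AND (p1 OR p4))   [distribution]
= NOT p4 OR NOT (p1 OR p1 AND p4)   [distribution]
= NOT p4 OR NOT p1   [absorption]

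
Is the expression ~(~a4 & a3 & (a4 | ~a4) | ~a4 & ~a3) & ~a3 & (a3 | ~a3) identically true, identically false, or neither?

neither

~(~a4 & a3 & (a4 | ~a4) | ~a4 & ~a3) & ~a3 & (a3 | ~a3)
= ~(~a4 & a3 & (a4 | ~a4) | ~a4 & ~a3) & ~a3   — complement / identity
= ~(~a4 & a3 | ~a4 & ~a3) & ~a3   — complement / identity
= ~~a4 & ~a3   — distribution
= a4 & ~a3   — double negation
This depends on a3, a4, so it is not a constant.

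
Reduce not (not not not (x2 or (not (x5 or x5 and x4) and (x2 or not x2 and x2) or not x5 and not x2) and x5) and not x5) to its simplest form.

x2 or x5

not (not not not (x2 or (not (x5 or x5 and x4) and (x2 or not x2 and x2) or not x5 and not x2) and x5) and not x5)
= not (not not not (x2 or (not (x5 or x5 and x4) and x2 or not x5 and not x2) and x5) and not x5)   [complement / identity]
= not (not not not (x2 or (not x5 and x2 or not x5 and not x2) and x5) and not x5)   [absorption]
= not not (x2 or (not x5 and x2 or not x5 and not x2) and x5) or x5   [De Morgan]
= not not (x2 or not x5 and x5) or x5   [distribution]
= not not x2 or x5   [complement / identity]
= x2 or x5   [double negation]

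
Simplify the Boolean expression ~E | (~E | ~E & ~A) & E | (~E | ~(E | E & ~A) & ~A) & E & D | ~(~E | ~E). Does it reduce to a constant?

~E | (~E | ~E & ~A) & E | (~E | ~(E | E & ~A) & ~A) & E & D | ~(~E | ~E)
= ~E | (~E | ~E & ~A) & E | (~E | ~E & ~A) & E & D | ~(~E | ~E)   (absorption)
= ~E | (~E | ~E & ~A) & E | (~E | ~E & ~A) & E & D | E & E   (De Morgan)
= ~E | (~E | ~E & ~A) & E | E & E   (absorption)
= ~E | ~E & E | E & E   (absorption)
= ~E | E   (distribution)
= 1   (complement)

1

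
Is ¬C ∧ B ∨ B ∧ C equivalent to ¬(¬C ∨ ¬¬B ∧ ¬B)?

No

E1: ¬C ∧ B ∨ B ∧ C
    = B   [distribution]
E2: ¬(¬C ∨ ¬¬B ∧ ¬B)
    = ¬(¬C ∨ B ∧ ¬B)   [double negation]
    = ¬¬C   [complement / identity]
    = C   [double negation]
These differ: at B=1, C=0, E1 = 1 but E2 = 0.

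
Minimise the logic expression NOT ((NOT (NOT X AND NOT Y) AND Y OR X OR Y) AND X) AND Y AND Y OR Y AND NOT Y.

NOT X AND Y

NOT ((NOT (NOT X AND NOT Y) AND Y OR X OR Y) AND X) AND Y AND Y OR Y AND NOT Y
= NOT ((NOT (NOT X AND NOT Y) AND Y OR X OR Y) AND X) AND Y AND Y   (complement / identity)
= NOT (((X OR Y) AND Y OR X OR Y) AND X) AND Y AND Y   (De Morgan)
= NOT ((X OR Y) AND X) AND Y AND Y   (absorption)
= NOT X AND Y AND Y   (absorption)
= NOT X AND Y   (idempotence)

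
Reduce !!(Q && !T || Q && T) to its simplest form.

!!(Q && !T || Q && T)
= !!Q
= Q

Q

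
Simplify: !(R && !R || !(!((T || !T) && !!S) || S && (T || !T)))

true

!(R && !R || !(!((T || !T) && !!S) || S && (T || !T)))
= !!(!((T || !T) && !!S) || S && (T || !T))   (complement / identity)
= !!(!((T || !T) && S) || S && (T || !T))   (double negation)
= !!(!S || S && (T || !T))   (complement / identity)
= !!(!S || S)   (complement / identity)
= !S || S   (double negation)
= true   (complement)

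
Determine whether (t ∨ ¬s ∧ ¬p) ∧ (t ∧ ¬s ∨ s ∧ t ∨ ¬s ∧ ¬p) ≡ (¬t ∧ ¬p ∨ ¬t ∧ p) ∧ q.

No

E1: (t ∨ ¬s ∧ ¬p) ∧ (t ∧ ¬s ∨ s ∧ t ∨ ¬s ∧ ¬p)
    = (t ∨ ¬s ∧ ¬p) ∧ (t ∨ ¬s ∧ ¬p)   (distribution)
    = t ∨ ¬s ∧ ¬p   (idempotence)
E2: (¬t ∧ ¬p ∨ ¬t ∧ p) ∧ q
    = ¬t ∧ q   (distribution)
These differ: at p=0, q=0, s=0, t=1, E1 = 1 but E2 = 0.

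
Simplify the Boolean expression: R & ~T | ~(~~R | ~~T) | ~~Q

R & ~T | ~(~~R | ~~T) | ~~Q
= R & ~T | ~R & ~T | ~~Q   — De Morgan
= ~T | ~~Q   — distribution
= ~T | Q   — double negation

~T | Q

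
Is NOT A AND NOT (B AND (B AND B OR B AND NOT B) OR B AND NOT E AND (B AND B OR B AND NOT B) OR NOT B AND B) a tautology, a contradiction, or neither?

NOT A AND NOT (B AND (B AND B OR B AND NOT B) OR B AND NOT E AND (B AND B OR B AND NOT B) OR NOT B AND B)
= NOT A AND NOT ((B OR B AND NOT E) AND (B AND B OR B AND NOT B) OR NOT B AND B)   — distribution
= NOT A AND NOT (B AND (B AND B OR B AND NOT B) OR NOT B AND B)   — absorption
= NOT A AND NOT (B AND B OR NOT B AND B)   — distribution
= NOT A AND NOT B   — distribution
This depends on A, B, so it is not a constant.

neither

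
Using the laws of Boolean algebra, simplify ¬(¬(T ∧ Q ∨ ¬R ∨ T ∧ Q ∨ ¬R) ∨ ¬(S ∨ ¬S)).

¬(¬(T ∧ Q ∨ ¬R ∨ T ∧ Q ∨ ¬R) ∨ ¬(S ∨ ¬S))
= ¬(¬(T ∧ Q ∨ ¬R) ∨ ¬(S ∨ ¬S))
= (T ∧ Q ∨ ¬R) ∧ (S ∨ ¬S)
= T ∧ Q ∨ ¬R

T ∧ Q ∨ ¬R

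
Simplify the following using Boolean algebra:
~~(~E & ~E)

~E

~~(~E & ~E)
= ~E & ~E   [double negation]
= ~E   [idempotence]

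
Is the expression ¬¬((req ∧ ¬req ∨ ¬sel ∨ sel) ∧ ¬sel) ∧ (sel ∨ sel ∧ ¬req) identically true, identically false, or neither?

identically false

¬¬((req ∧ ¬req ∨ ¬sel ∨ sel) ∧ ¬sel) ∧ (sel ∨ sel ∧ ¬req)
= ¬¬((¬sel ∨ sel) ∧ ¬sel) ∧ (sel ∨ sel ∧ ¬req)   (complement / identity)
= ¬¬¬sel ∧ (sel ∨ sel ∧ ¬req)   (complement / identity)
= ¬¬¬sel ∧ sel   (absorption)
= ¬sel ∧ sel   (double negation)
= False   (complement)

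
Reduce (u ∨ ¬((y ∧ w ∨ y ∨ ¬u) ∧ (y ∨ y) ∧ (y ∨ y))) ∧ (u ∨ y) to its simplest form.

(u ∨ ¬((y ∧ w ∨ y ∨ ¬u) ∧ (y ∨ y) ∧ (y ∨ y))) ∧ (u ∨ y)
= (u ∨ ¬((y ∧ w ∨ y ∨ ¬u) ∧ (y ∨ y))) ∧ (u ∨ y)   — idempotence
= u ∨ ¬((y ∧ w ∨ y ∨ ¬u) ∧ (y ∨ y)) ∧ y   — distribution
= u ∨ ¬((y ∧ w ∨ y ∨ ¬u) ∧ y) ∧ y   — idempotence
= u ∨ ¬((y ∨ ¬u) ∧ y) ∧ y   — absorption
= u ∨ ¬y ∧ y   — absorption
= u   — complement / identity

u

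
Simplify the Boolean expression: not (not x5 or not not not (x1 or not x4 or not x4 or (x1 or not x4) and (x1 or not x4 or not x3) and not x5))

not (not x5 or not not not (x1 or not x4 or not x4 or (x1 or not x4) and (x1 or not x4 or not x3) and not x5))
= not (not x5 or not not not (x1 or not x4 or (x1 or not x4) and (x1 or not x4 or not x3) and not x5))   — idempotence
= not (not x5 or not not not (x1 or not x4 or (x1 or not x4) and not x5))   — absorption
= not (not x5 or not not not (x1 or not x4))   — absorption
= not (not x5 or not (x1 or not x4))   — double negation
= x5 and (x1 or not x4)   — De Morgan

x5 and (x1 or not x4)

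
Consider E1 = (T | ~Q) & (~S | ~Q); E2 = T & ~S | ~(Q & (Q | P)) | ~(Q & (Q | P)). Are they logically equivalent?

E1: (T | ~Q) & (~S | ~Q)
    = T & ~S | ~Q   (distribution)
E2: T & ~S | ~(Q & (Q | P)) | ~(Q & (Q | P))
    = T & ~S | ~(Q & (Q | P))   (idempotence)
    = T & ~S | ~Q   (absorption)
Both reduce to T & ~S | ~Q, so they are equivalent.

Yes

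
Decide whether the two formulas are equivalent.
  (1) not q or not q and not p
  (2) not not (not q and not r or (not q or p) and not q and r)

E1: not q or not q and not p
    = not q   — absorption
E2: not not (not q and not r or (not q or p) and not q and r)
    = not not (not q and not r or not q and r)   — absorption
    = not not not q   — distribution
    = not q   — double negation
Both reduce to not q, so they are equivalent.

Yes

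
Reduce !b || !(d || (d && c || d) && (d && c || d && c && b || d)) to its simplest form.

!b || !d

!b || !(d || (d && c || d) && (d && c || d && c && b || d))
= !b || !(d || (d && c || d) && (d && c || d))   (absorption)
= !b || !(d || d && c || d)   (idempotence)
= !b || !(d || d)   (absorption)
= !b || !d   (idempotence)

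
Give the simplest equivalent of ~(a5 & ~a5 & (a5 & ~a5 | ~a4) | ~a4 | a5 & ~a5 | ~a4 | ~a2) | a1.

a4 & a2 | a1

~(a5 & ~a5 & (a5 & ~a5 | ~a4) | ~a4 | a5 & ~a5 | ~a4 | ~a2) | a1
= ~(a5 & ~a5 | ~a4 | a5 & ~a5 | ~a4 | ~a2) | a1   — absorption
= ~(a5 & ~a5 | ~a4 | ~a2) | a1   — idempotence
= ~(~a4 | ~a2) | a1   — complement / identity
= a4 & a2 | a1   — De Morgan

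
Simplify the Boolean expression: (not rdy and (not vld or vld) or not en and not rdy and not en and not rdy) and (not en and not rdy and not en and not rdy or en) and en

not rdy and en

(not rdy and (not vld or vld) or not en and not rdy and not en and not rdy) and (not en and not rdy and not en and not rdy or en) and en
= (not rdy and (not vld or vld) and en or not en and not rdy and not en and not rdy) and en
= (not rdy and (not vld or vld) and en or not en and not rdy) and en
= (not rdy and en or not en and not rdy) and en
= not rdy and en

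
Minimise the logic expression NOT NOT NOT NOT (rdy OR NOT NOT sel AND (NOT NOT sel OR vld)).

rdy OR sel

NOT NOT NOT NOT (rdy OR NOT NOT sel AND (NOT NOT sel OR vld))
= NOT NOT NOT NOT (rdy OR NOT NOT sel)   (absorption)
= NOT NOT (rdy OR NOT NOT sel)   (double negation)
= NOT NOT (rdy OR sel)   (double negation)
= rdy OR sel   (double negation)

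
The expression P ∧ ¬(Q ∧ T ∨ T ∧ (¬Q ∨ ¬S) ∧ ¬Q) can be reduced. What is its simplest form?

P ∧ ¬(Q ∧ T ∨ T ∧ (¬Q ∨ ¬S) ∧ ¬Q)
= P ∧ ¬(Q ∧ T ∨ T ∧ ¬Q)   [absorption]
= P ∧ ¬T   [distribution]

P ∧ ¬T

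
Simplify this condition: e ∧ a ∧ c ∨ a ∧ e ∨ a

a

e ∧ a ∧ c ∨ a ∧ e ∨ a
= (a ∧ c ∨ a) ∧ e ∨ a   — distribution
= a ∧ e ∨ a   — absorption
= a   — absorption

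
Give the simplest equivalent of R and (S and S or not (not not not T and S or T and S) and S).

R and S

R and (S and S or not (not not not T and S or T and S) and S)
= R and (S and S or not (not T and S or T and S) and S)   [double negation]
= R and (S and S or not S and S)   [distribution]
= R and S   [distribution]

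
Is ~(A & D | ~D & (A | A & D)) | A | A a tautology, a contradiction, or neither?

~(A & D | ~D & (A | A & D)) | A | A
= ~(A & D | ~D & A) | A | A   (absorption)
= ~(A & D | ~D & A) | A   (idempotence)
= ~A | A   (distribution)
= 1   (complement)

tautology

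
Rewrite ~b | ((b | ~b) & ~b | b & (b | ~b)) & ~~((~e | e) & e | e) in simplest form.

~b | ((b | ~b) & ~b | b & (b | ~b)) & ~~((~e | e) & e | e)
= ~b | (b | ~b) & ~~((~e | e) & e | e)   — distribution
= ~b | (b | ~b) & ~~(e | e)   — complement / identity
= ~b | (b | ~b) & (e | e)   — double negation
= ~b | e | e   — complement / identity
= ~b | e   — idempotence

~b | e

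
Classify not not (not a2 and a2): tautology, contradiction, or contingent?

contradiction

not not (not a2 and a2)
= not a2 and a2   — double negation
= False   — complement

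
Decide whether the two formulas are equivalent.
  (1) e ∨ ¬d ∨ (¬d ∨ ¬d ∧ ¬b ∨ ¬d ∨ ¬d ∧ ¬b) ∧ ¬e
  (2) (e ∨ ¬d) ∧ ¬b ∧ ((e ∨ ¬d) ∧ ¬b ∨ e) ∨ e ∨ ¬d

Yes

E1: e ∨ ¬d ∨ (¬d ∨ ¬d ∧ ¬b ∨ ¬d ∨ ¬d ∧ ¬b) ∧ ¬e
    = e ∨ ¬d ∨ (¬d ∨ ¬d ∧ ¬b) ∧ ¬e   — idempotence
    = e ∨ ¬d ∨ ¬d ∧ ¬e   — absorption
    = e ∨ ¬d   — absorption
E2: (e ∨ ¬d) ∧ ¬b ∧ ((e ∨ ¬d) ∧ ¬b ∨ e) ∨ e ∨ ¬d
    = (e ∨ ¬d) ∧ ¬b ∨ e ∨ ¬d   — absorption
    = e ∨ ¬d   — absorption
Both reduce to e ∨ ¬d, so they are equivalent.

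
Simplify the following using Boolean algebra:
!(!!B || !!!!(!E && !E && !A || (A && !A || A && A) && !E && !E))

!B && E

!(!!B || !!!!(!E && !E && !A || (A && !A || A && A) && !E && !E))
= !(!!B || !!!!(!E && !E && !A || A && !E && !E))   — distribution
= !(!!B || !!!!(!E && !E))   — distribution
= !(!!B || !!(!E && !E))   — double negation
= !B && !(!E && !E)   — De Morgan
= !B && (E || E)   — De Morgan
= !B && E   — idempotence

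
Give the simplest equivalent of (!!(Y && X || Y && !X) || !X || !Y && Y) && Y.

Y

(!!(Y && X || Y && !X) || !X || !Y && Y) && Y
= (Y && X || Y && !X || !X || !Y && Y) && Y   [double negation]
= (Y && X || Y && !X || !X) && Y   [complement / identity]
= (Y || !X) && Y   [distribution]
= Y   [absorption]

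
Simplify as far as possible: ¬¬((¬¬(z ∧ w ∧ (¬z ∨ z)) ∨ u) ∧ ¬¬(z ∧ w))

z ∧ w

¬¬((¬¬(z ∧ w ∧ (¬z ∨ z)) ∨ u) ∧ ¬¬(z ∧ w))
= ¬¬((¬¬(z ∧ w) ∨ u) ∧ ¬¬(z ∧ w))   [complement / identity]
= ¬¬¬¬(z ∧ w)   [absorption]
= ¬¬(z ∧ w)   [double negation]
= z ∧ w   [double negation]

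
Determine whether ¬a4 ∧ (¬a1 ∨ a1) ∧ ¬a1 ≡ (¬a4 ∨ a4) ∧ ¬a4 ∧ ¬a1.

Yes

E1: ¬a4 ∧ (¬a1 ∨ a1) ∧ ¬a1
    = ¬a4 ∧ ¬a1   (complement / identity)
E2: (¬a4 ∨ a4) ∧ ¬a4 ∧ ¬a1
    = ¬a4 ∧ ¬a1   (complement / identity)
Both reduce to ¬a4 ∧ ¬a1, so they are equivalent.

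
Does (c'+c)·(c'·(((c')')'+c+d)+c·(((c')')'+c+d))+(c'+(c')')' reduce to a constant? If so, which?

yes, True

(c'+c)·(c'·(((c')')'+c+d)+c·(((c')')'+c+d))+(c'+(c')')'
= (c'+c)·(((c')')'+c+d)+(c'+(c')')'   [distribution]
= (c'+c)·(c'+c+d)+(c'+(c')')'   [double negation]
= (c'+c)·(c'+c+d)+c·c'   [De Morgan]
= c'+c+c·c'   [absorption]
= c'+c   [complement / identity]
= 1   [complement]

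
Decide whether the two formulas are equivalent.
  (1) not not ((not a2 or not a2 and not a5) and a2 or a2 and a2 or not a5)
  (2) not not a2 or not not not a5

Yes

E1: not not ((not a2 or not a2 and not a5) and a2 or a2 and a2 or not a5)
    = (not a2 or not a2 and not a5) and a2 or a2 and a2 or not a5   (double negation)
    = not a2 and a2 or a2 and a2 or not a5   (absorption)
    = a2 or not a5   (distribution)
E2: not not a2 or not not not a5
    = not not a2 or not a5   (double negation)
    = a2 or not a5   (double negation)
Both reduce to a2 or not a5, so they are equivalent.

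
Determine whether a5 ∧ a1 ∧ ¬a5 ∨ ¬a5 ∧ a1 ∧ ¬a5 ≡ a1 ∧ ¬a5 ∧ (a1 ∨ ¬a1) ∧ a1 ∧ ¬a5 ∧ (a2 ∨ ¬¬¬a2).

Yes

E1: a5 ∧ a1 ∧ ¬a5 ∨ ¬a5 ∧ a1 ∧ ¬a5
    = a1 ∧ ¬a5   [distribution]
E2: a1 ∧ ¬a5 ∧ (a1 ∨ ¬a1) ∧ a1 ∧ ¬a5 ∧ (a2 ∨ ¬¬¬a2)
    = a1 ∧ ¬a5 ∧ (a1 ∨ ¬a1) ∧ a1 ∧ ¬a5 ∧ (a2 ∨ ¬a2)   [double negation]
    = a1 ∧ ¬a5 ∧ a1 ∧ ¬a5 ∧ (a2 ∨ ¬a2)   [complement / identity]
    = a1 ∧ ¬a5 ∧ a1 ∧ ¬a5   [complement / identity]
    = a1 ∧ ¬a5   [idempotence]
Both reduce to a1 ∧ ¬a5, so they are equivalent.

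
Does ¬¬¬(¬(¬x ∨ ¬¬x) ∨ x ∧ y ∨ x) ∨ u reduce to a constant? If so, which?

no

¬¬¬(¬(¬x ∨ ¬¬x) ∨ x ∧ y ∨ x) ∨ u
= ¬¬¬(x ∧ ¬x ∨ x ∧ y ∨ x) ∨ u   (De Morgan)
= ¬¬¬(x ∧ y ∨ x) ∨ u   (complement / identity)
= ¬(x ∧ y ∨ x) ∨ u   (double negation)
= ¬x ∨ u   (absorption)
This depends on u, x, so it is not a constant.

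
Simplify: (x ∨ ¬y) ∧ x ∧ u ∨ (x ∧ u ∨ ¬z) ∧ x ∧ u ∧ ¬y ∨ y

x ∧ u ∨ y

(x ∨ ¬y) ∧ x ∧ u ∨ (x ∧ u ∨ ¬z) ∧ x ∧ u ∧ ¬y ∨ y
= x ∧ u ∨ (x ∧ u ∨ ¬z) ∧ x ∧ u ∧ ¬y ∨ y
= x ∧ u ∨ x ∧ u ∧ ¬y ∨ y
= x ∧ u ∨ y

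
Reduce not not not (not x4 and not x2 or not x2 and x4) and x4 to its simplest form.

x2 and x4

not not not (not x4 and not x2 or not x2 and x4) and x4
= not not not not x2 and x4   [distribution]
= not not x2 and x4   [double negation]
= x2 and x4   [double negation]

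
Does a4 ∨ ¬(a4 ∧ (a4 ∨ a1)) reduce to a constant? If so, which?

a4 ∨ ¬(a4 ∧ (a4 ∨ a1))
= a4 ∨ ¬a4   — absorption
= True   — complement

yes, True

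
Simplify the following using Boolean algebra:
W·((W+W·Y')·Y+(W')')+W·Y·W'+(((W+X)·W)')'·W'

W

W·((W+W·Y')·Y+(W')')+W·Y·W'+(((W+X)·W)')'·W'
= W·((W+W·Y')·Y+(W')')+(W·Y+(((W+X)·W)')')·W'   — distribution
= W·((W+W·Y')·Y+(W')')+(W·Y+(W')')·W'   — absorption
= W·(W·Y+(W')')+(W·Y+(W')')·W'   — absorption
= W·Y+(W')'   — distribution
= W·Y+W   — double negation
= W   — absorption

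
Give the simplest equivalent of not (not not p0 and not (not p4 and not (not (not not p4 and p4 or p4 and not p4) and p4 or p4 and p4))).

not p0 or not p4

not (not not p0 and not (not p4 and not (not (not not p4 and p4 or p4 and not p4) and p4 or p4 and p4)))
= not (not not p0 and not (not p4 and not (not (p4 and p4 or p4 and not p4) and p4 or p4 and p4)))
= not p0 or not p4 and not (not (p4 and p4 or p4 and not p4) and p4 or p4 and p4)
= not p0 or not p4 and not (not p4 and p4 or p4 and p4)
= not p0 or not p4 and not p4
= not p0 or not p4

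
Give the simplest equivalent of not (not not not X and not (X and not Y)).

not (not not not X and not (X and not Y))
= not not X or X and not Y   — De Morgan
= X or X and not Y   — double negation
= X   — absorption

X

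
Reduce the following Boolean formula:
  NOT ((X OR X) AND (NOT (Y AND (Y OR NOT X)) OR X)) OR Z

NOT X OR Z

NOT ((X OR X) AND (NOT (Y AND (Y OR NOT X)) OR X)) OR Z
= NOT ((X OR X) AND (NOT Y OR X)) OR Z   (absorption)
= NOT (X AND NOT Y OR X) OR Z   (distribution)
= NOT X OR Z   (absorption)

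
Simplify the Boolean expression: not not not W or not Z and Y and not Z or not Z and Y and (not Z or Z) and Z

not not not W or not Z and Y and not Z or not Z and Y and (not Z or Z) and Z
= not W or not Z and Y and not Z or not Z and Y and (not Z or Z) and Z   [double negation]
= not W or not Z and Y and not Z or not Z and Y and Z   [complement / identity]
= not W or not Z and Y   [distribution]

not W or not Z and Y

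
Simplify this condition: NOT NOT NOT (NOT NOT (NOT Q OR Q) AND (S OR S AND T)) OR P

NOT NOT NOT (NOT NOT (NOT Q OR Q) AND (S OR S AND T)) OR P
= NOT (NOT NOT (NOT Q OR Q) AND (S OR S AND T)) OR P   [double negation]
= NOT (NOT NOT (NOT Q OR Q) AND S) OR P   [absorption]
= NOT ((NOT Q OR Q) AND S) OR P   [double negation]
= NOT S OR P   [complement / identity]

NOT S OR P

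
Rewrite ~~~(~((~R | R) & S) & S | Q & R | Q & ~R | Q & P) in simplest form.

~~~(~((~R | R) & S) & S | Q & R | Q & ~R | Q & P)
= ~(~((~R | R) & S) & S | Q & R | Q & ~R | Q & P)   (double negation)
= ~(~S & S | Q & R | Q & ~R | Q & P)   (complement / identity)
= ~(Q & R | Q & ~R | Q & P)   (complement / identity)
= ~(Q | Q & P)   (distribution)
= ~Q   (absorption)

~Q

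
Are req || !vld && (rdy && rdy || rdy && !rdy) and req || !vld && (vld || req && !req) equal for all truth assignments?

No

E1: req || !vld && (rdy && rdy || rdy && !rdy)
    = req || !vld && rdy
E2: req || !vld && (vld || req && !req)
    = req || !vld && vld
    = req
These differ: at rdy=1, req=0, vld=0, E1 = 1 but E2 = 0.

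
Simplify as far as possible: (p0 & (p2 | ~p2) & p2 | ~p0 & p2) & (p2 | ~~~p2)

p2

(p0 & (p2 | ~p2) & p2 | ~p0 & p2) & (p2 | ~~~p2)
= (p0 & (p2 | ~p2) & p2 | ~p0 & p2) & (p2 | ~p2)   [double negation]
= p0 & (p2 | ~p2) & p2 | ~p0 & p2   [complement / identity]
= p0 & p2 | ~p0 & p2   [complement / identity]
= p2   [distribution]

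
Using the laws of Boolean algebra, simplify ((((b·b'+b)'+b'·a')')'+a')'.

b·a

((((b·b'+b)'+b'·a')')'+a')'
= (((b'+b'·a')')'+a')'
= (((b')')'+a')'
= (b'+a')'
= b·a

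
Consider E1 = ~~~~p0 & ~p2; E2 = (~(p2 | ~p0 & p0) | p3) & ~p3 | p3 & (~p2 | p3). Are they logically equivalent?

No

E1: ~~~~p0 & ~p2
    = ~~p0 & ~p2   (double negation)
    = p0 & ~p2   (double negation)
E2: (~(p2 | ~p0 & p0) | p3) & ~p3 | p3 & (~p2 | p3)
    = (~p2 | p3) & ~p3 | p3 & (~p2 | p3)   (complement / identity)
    = ~p2 | p3   (distribution)
These differ: at p0=0, p2=0, p3=1, E1 = 0 but E2 = 1.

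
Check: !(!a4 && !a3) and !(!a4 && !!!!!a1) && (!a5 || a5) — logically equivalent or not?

No

E1: !(!a4 && !a3)
    = a4 || a3
E2: !(!a4 && !!!!!a1) && (!a5 || a5)
    = !(!a4 && !!!!!a1)
    = !(!a4 && !!!a1)
    = a4 || !!a1
    = a4 || a1
These differ: at a1=1, a3=0, a4=0, a5=0, E1 = 0 but E2 = 1.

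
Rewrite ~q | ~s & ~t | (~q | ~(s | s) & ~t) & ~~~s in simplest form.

~q | ~s & ~t | (~q | ~(s | s) & ~t) & ~~~s
= ~q | ~s & ~t | (~q | ~(s | s) & ~t) & ~s   (double negation)
= ~q | ~s & ~t | (~q | ~s & ~t) & ~s   (idempotence)
= ~q | ~s & ~t   (absorption)

~q | ~s & ~t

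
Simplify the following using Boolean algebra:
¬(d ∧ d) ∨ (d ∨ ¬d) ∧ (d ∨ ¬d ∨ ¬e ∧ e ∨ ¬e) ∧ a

¬d ∨ a

¬(d ∧ d) ∨ (d ∨ ¬d) ∧ (d ∨ ¬d ∨ ¬e ∧ e ∨ ¬e) ∧ a
= ¬(d ∧ d) ∨ (d ∨ ¬d) ∧ (d ∨ ¬d ∨ ¬e) ∧ a   (complement / identity)
= ¬(d ∧ d) ∨ (d ∨ ¬d) ∧ a   (absorption)
= ¬d ∨ (d ∨ ¬d) ∧ a   (idempotence)
= ¬d ∨ a   (complement / identity)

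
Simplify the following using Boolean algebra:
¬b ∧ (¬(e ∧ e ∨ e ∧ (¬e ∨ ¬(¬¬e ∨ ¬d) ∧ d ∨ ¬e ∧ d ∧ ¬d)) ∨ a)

¬b ∧ (¬(e ∧ e ∨ e ∧ (¬e ∨ ¬(¬¬e ∨ ¬d) ∧ d ∨ ¬e ∧ d ∧ ¬d)) ∨ a)
= ¬b ∧ (¬(e ∧ e ∨ e ∧ (¬e ∨ ¬e ∧ d ∧ d ∨ ¬e ∧ d ∧ ¬d)) ∨ a)
= ¬b ∧ (¬(e ∧ e ∨ e ∧ (¬e ∨ ¬e ∧ d)) ∨ a)
= ¬b ∧ (¬(e ∧ e ∨ e ∧ ¬e) ∨ a)
= ¬b ∧ (¬e ∨ a)

¬b ∧ (¬e ∨ a)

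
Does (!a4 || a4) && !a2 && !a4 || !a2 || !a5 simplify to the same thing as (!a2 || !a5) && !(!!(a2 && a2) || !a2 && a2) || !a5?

E1: (!a4 || a4) && !a2 && !a4 || !a2 || !a5
    = !a2 && !a4 || !a2 || !a5   [complement / identity]
    = !a2 || !a5   [absorption]
E2: (!a2 || !a5) && !(!!(a2 && a2) || !a2 && a2) || !a5
    = (!a2 || !a5) && !(a2 && a2 || !a2 && a2) || !a5   [double negation]
    = (!a2 || !a5) && !a2 || !a5   [distribution]
    = !a2 || !a5   [absorption]
Both reduce to !a2 || !a5, so they are equivalent.

Yes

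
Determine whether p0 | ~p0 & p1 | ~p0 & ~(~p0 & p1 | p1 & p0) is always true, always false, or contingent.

p0 | ~p0 & p1 | ~p0 & ~(~p0 & p1 | p1 & p0)
= p0 | ~p0 & p1 | ~p0 & ~p1
= p0 | ~p0
= 1

always true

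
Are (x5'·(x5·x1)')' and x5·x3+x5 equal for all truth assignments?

Yes

E1: (x5'·(x5·x1)')'
    = x5+x5·x1
    = x5
E2: x5·x3+x5
    = x5
Both reduce to x5, so they are equivalent.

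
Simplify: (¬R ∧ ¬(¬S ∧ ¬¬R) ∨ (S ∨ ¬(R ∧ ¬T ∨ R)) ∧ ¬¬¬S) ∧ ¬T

¬R ∧ ¬T

(¬R ∧ ¬(¬S ∧ ¬¬R) ∨ (S ∨ ¬(R ∧ ¬T ∨ R)) ∧ ¬¬¬S) ∧ ¬T
= (¬R ∧ (S ∨ ¬R) ∨ (S ∨ ¬(R ∧ ¬T ∨ R)) ∧ ¬¬¬S) ∧ ¬T   [De Morgan]
= (¬R ∧ (S ∨ ¬R) ∨ (S ∨ ¬R) ∧ ¬¬¬S) ∧ ¬T   [absorption]
= (¬R ∧ (S ∨ ¬R) ∨ (S ∨ ¬R) ∧ ¬S) ∧ ¬T   [double negation]
= (¬R ∨ ¬S) ∧ (S ∨ ¬R) ∧ ¬T   [distribution]
= (¬R ∨ ¬S ∧ S) ∧ ¬T   [distribution]
= ¬R ∧ ¬T   [complement / identity]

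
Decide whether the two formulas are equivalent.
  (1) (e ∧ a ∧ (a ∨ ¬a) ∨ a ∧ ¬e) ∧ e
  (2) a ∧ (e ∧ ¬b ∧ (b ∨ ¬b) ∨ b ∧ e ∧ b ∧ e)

E1: (e ∧ a ∧ (a ∨ ¬a) ∨ a ∧ ¬e) ∧ e
    = (e ∧ a ∨ a ∧ ¬e) ∧ e   [complement / identity]
    = a ∧ e   [distribution]
E2: a ∧ (e ∧ ¬b ∧ (b ∨ ¬b) ∨ b ∧ e ∧ b ∧ e)
    = a ∧ (e ∧ ¬b ∨ b ∧ e ∧ b ∧ e)   [complement / identity]
    = a ∧ (e ∧ ¬b ∨ b ∧ e)   [idempotence]
    = a ∧ e   [distribution]
Both reduce to a ∧ e, so they are equivalent.

Yes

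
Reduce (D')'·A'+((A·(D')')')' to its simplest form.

(D')'·A'+((A·(D')')')'
= (D')'·A'+A·(D')'   — double negation
= (D')'   — distribution
= D   — double negation

D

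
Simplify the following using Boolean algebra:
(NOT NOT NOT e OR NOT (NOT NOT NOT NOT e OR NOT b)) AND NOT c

(NOT NOT NOT e OR NOT (NOT NOT NOT NOT e OR NOT b)) AND NOT c
= (NOT NOT NOT e OR NOT NOT NOT e AND b) AND NOT c   — De Morgan
= NOT NOT NOT e AND NOT c   — absorption
= NOT e AND NOT c   — double negation

NOT e AND NOT c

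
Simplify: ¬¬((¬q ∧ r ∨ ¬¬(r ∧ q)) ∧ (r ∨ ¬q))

r

¬¬((¬q ∧ r ∨ ¬¬(r ∧ q)) ∧ (r ∨ ¬q))
= ¬¬((¬q ∧ r ∨ r ∧ q) ∧ (r ∨ ¬q))
= ¬¬(r ∧ (r ∨ ¬q))
= r ∧ (r ∨ ¬q)
= r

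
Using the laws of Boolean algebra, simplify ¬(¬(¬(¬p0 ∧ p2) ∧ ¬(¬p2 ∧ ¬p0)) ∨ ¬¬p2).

p0 ∧ ¬p2

¬(¬(¬(¬p0 ∧ p2) ∧ ¬(¬p2 ∧ ¬p0)) ∨ ¬¬p2)
= ¬(¬p0 ∧ p2 ∨ ¬p2 ∧ ¬p0 ∨ ¬¬p2)   [De Morgan]
= ¬(¬p0 ∨ ¬¬p2)   [distribution]
= p0 ∧ ¬p2   [De Morgan]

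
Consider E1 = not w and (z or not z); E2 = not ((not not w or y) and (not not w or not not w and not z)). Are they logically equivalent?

E1: not w and (z or not z)
    = not w   (complement / identity)
E2: not ((not not w or y) and (not not w or not not w and not z))
    = not ((not not w or y) and not not w)   (absorption)
    = not not not w   (absorption)
    = not w   (double negation)
Both reduce to not w, so they are equivalent.

Yes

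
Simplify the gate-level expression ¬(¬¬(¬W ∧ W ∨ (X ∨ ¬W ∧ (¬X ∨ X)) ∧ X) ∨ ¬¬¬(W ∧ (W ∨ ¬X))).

¬X ∧ W

¬(¬¬(¬W ∧ W ∨ (X ∨ ¬W ∧ (¬X ∨ X)) ∧ X) ∨ ¬¬¬(W ∧ (W ∨ ¬X)))
= ¬(¬¬(¬W ∧ W ∨ (X ∨ ¬W ∧ (¬X ∨ X)) ∧ X) ∨ ¬¬¬W)   [absorption]
= ¬(¬W ∧ W ∨ (X ∨ ¬W ∧ (¬X ∨ X)) ∧ X) ∧ ¬¬W   [De Morgan]
= ¬(¬W ∧ W ∨ (X ∨ ¬W) ∧ X) ∧ ¬¬W   [complement / identity]
= ¬(¬W ∧ W ∨ (X ∨ ¬W) ∧ X) ∧ W   [double negation]
= ¬(¬W ∧ W ∨ X) ∧ W   [absorption]
= ¬X ∧ W   [complement / identity]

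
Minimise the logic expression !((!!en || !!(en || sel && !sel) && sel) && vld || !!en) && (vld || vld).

!en && vld

!((!!en || !!(en || sel && !sel) && sel) && vld || !!en) && (vld || vld)
= !((!!en || !!en && sel) && vld || !!en) && (vld || vld)   (complement / identity)
= !(!!en && vld || !!en) && (vld || vld)   (absorption)
= !!!en && (vld || vld)   (absorption)
= !en && (vld || vld)   (double negation)
= !en && vld   (idempotence)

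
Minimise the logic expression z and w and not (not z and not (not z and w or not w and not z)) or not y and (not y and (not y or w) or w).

z and w and not (not z and not (not z and w or not w and not z)) or not y and (not y and (not y or w) or w)
= z and w and not (not z and not (not z and w or not w and not z)) or not y and (not y or w)   [absorption]
= z and w and not (not z and not not z) or not y and (not y or w)   [distribution]
= z and w and (z or not z) or not y and (not y or w)   [De Morgan]
= z and w and (z or not z) or not y   [absorption]
= z and w or not y   [complement / identity]

z and w or not y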